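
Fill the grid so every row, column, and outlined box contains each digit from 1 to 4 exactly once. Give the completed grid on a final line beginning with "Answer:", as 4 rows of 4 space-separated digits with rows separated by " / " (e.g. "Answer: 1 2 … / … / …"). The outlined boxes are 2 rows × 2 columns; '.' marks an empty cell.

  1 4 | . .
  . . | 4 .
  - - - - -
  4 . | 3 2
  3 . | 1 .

Step 1. [r2c2∈{2,3}] r2c2 is the only open cell in col 2 admitting 3 ⇒ r2c2=3.
Step 2. [r4c2∈{2}] r4c2's peers cover all but 2 ⇒ r4c2=2.
Step 3. [r1c4∈{3}] r1c4's peers cover all but 3. So r1c4=3.
Step 4. [r4c4∈{4}] r4c4 is down to just 4 ⇒ r4c4=4.
Step 5. [r2c1∈{2}] only 2 remains possible at r2c1, so r2c1=2.
Step 6. [r3c2∈{1}] only 1 remains possible at r3c2, so r3c2=1.
Step 7. [r2c4∈{1}] nothing but 1 survives at r2c4 ⇒ r2c4=1.
Step 8. [r1c3∈{2}] r1c3's peers cover all but 2, so r1c3=2.

Answer: 1 4 2 3 / 2 3 4 1 / 4 1 3 2 / 3 2 1 4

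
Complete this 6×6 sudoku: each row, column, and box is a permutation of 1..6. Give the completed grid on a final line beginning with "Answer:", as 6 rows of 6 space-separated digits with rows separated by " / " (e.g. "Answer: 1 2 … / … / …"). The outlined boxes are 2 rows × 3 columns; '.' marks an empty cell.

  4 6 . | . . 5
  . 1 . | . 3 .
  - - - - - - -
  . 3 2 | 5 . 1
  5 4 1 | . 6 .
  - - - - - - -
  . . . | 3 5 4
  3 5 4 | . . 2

Step 1. [r1c5∈{1,2}] r1c5 is the only open cell in col 5 admitting 2, so r1c5=2.
Step 2. [r5c1∈{1,2,6}] r5c1 is the only open cell in row 5 admitting 1, so r5c1=1.
Step 3. [r6c4∈{1,6}] across row 6, 6 lands solely at r6c4, so r6c4=6.
Step 4. [r3c5∈{4}] only 4 remains possible at r3c5. So r3c5=4.
Step 5. [r1c4∈{1}] r1c4's peers cover all but 1. So r1c4=1.
Step 6. [r2c6∈{6}] nothing but 6 survives at r2c6 ⇒ r2c6=6.
Step 7. [r5c3∈{6}] only 6 remains possible at r5c3 ⇒ r5c3=6.
Step 8. [r1c3∈{3}] r1c3 has the single candidate 3, so r1c3=3.
Step 9. [r3c1∈{6}] only 6 remains possible at r3c1 ⇒ r3c1=6.
Step 10. [r4c4∈{2}] r4c4's peers cover all but 2 ⇒ r4c4=2.
Step 11. [r2c1∈{2}] nothing but 2 survives at r2c1, so r2c1=2.
Step 12. [r6c5∈{1}] r6c5's peers cover all but 1. So r6c5=1.
Step 13. [r2c4∈{4}] only 4 remains possible at r2c4. So r2c4=4.
Step 14. [r2c3∈{5}] r2c3 is down to just 5. So r2c3=5.
Step 15. [r5c2∈{2}] r5c2 is down to just 2 ⇒ r5c2=2.
Step 16. [r4c6∈{3}] r4c6 is down to just 3. So r4c6=3.

Answer: 4 6 3 1 2 5 / 2 1 5 4 3 6 / 6 3 2 5 4 1 / 5 4 1 2 6 3 / 1 2 6 3 5 4 / 3 5 4 6 1 2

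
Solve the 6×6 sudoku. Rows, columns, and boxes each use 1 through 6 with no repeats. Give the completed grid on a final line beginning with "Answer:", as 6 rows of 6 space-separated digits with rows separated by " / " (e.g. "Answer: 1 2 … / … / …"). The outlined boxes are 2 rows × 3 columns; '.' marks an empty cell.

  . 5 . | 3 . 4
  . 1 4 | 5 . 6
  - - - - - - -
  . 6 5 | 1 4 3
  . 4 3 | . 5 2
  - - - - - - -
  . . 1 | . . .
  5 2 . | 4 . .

Step 1. [r1c3∈{2,6}] across col 3, 2 lands solely at r1c3, so r1c3=2.
Step 2. [r6c5∈{1,3,6}] row 6 places 3 nowhere but r6c5, so r6c5=3.
Step 3. [r5c5∈{2,6}] across col 5, 6 lands solely at r5c5 ⇒ r5c5=6.
Step 4. [r5c1∈{3,4}] r5c1 is the only open cell in row 5 admitting 4 ⇒ r5c1=4.
Step 5. [r6c3∈{6}] only 6 remains possible at r6c3. So r6c3=6.
Step 6. [r3c1∈{2}] nothing but 2 survives at r3c1. So r3c1=2.
Step 7. [r5c4∈{2}] nothing but 2 survives at r5c4, so r5c4=2.
Step 8. [r4c1∈{1}] r4c1 is down to just 1. So r4c1=1.
Step 9. [r5c2∈{3}] r5c2's peers cover all but 3. So r5c2=3.
Step 10. [r4c4∈{6}] r4c4's peers cover all but 6 ⇒ r4c4=6.
Step 11. [r5c6∈{5}] r5c6 is down to just 5, so r5c6=5.
Step 12. [r1c5∈{1}] r1c5's peers cover all but 1 ⇒ r1c5=1.
Step 13. [r2c5∈{2}] r2c5 is down to just 2, so r2c5=2.
Step 14. [r2c1∈{3}] nothing but 3 survives at r2c1 ⇒ r2c1=3.
Step 15. [r6c6∈{1}] nothing but 1 survives at r6c6. So r6c6=1.
Step 16. [r1c1∈{6}] r1c1's peers cover all but 6. So r1c1=6.

Answer: 6 5 2 3 1 4 / 3 1 4 5 2 6 / 2 6 5 1 4 3 / 1 4 3 6 5 2 / 4 3 1 2 6 5 / 5 2 6 4 3 1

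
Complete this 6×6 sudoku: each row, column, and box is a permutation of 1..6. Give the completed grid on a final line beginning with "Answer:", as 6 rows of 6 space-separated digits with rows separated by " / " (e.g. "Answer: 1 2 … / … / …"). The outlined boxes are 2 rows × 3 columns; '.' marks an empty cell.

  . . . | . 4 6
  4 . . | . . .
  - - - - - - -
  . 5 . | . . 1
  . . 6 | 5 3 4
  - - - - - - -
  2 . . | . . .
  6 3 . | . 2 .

Step 1. [r2c6∈{2,3,5}] r2c6 is the only open cell in col 6 admitting 2. So r2c6=2.
Step 2. [r1c1∈{1,3,5}] col 1 places 5 nowhere but r1c1 ⇒ r1c1=5.
Step 3. [r3c3∈{2,3,4}] in row 3, 4 fits only at r3c3, so r3c3=4.
Step 4. [r1c3∈{1,2,3}] col 3 places 2 nowhere but r1c3 ⇒ r1c3=2.
Step 5. [r1c2∈{1}] r1c2's peers cover all but 1 ⇒ r1c2=1.
Step 6. [r6c6∈{5}] nothing but 5 survives at r6c6. So r6c6=5.
Step 7. [r6c4∈{1,4}] row 6 places 4 nowhere but r6c4, so r6c4=4.
Step 8. [r3c5∈{6}] only 6 remains possible at r3c5, so r3c5=6.
Step 9. [r5c5∈{1}] only 1 remains possible at r5c5, so r5c5=1.
Step 10. [r1c4∈{3}] r1c4 has the single candidate 3, so r1c4=3.
Step 11. [r2c3∈{3}] only 3 remains possible at r2c3, so r2c3=3.
Step 12. [r3c1∈{3}] nothing but 3 survives at r3c1. So r3c1=3.
Step 13. [r5c3∈{5}] only 5 remains possible at r5c3 ⇒ r5c3=5.
Step 14. [r2c5∈{5}] r2c5 has the single candidate 5, so r2c5=5.
Step 15. [r5c6∈{3}] r5c6 has the single candidate 3. So r5c6=3.
Step 16. [r4c1∈{1}] r4c1's peers cover all but 1. So r4c1=1.
Step 17. [r6c3∈{1}] nothing but 1 survives at r6c3 ⇒ r6c3=1.
Step 18. [r2c4∈{1}] r2c4 has the single candidate 1. So r2c4=1.
Step 19. [r4c2∈{2}] r4c2 has the single candidate 2, so r4c2=2.
Step 20. [r3c4∈{2}] r3c4 is down to just 2 ⇒ r3c4=2.
Step 21. [r5c4∈{6}] r5c4's peers cover all but 6. So r5c4=6.
Step 22. [r5c2∈{4}] r5c2 is down to just 4. So r5c2=4.
Step 23. [r2c2∈{6}] nothing but 6 survives at r2c2 ⇒ r2c2=6.

Answer: 5 1 2 3 4 6 / 4 6 3 1 5 2 / 3 5 4 2 6 1 / 1 2 6 5 3 4 / 2 4 5 6 1 3 / 6 3 1 4 2 5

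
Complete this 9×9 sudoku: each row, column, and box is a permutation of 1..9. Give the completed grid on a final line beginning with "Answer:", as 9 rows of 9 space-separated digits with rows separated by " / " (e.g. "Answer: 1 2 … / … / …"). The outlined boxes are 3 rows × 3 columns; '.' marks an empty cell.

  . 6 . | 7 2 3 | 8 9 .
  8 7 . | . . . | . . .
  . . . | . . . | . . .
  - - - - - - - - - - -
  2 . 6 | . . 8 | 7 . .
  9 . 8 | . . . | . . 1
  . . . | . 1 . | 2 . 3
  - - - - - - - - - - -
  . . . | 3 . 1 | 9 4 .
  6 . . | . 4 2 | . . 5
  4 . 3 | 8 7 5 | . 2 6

Step 1. [r4c8∈{5}] r4c8 has the single candidate 5. So r4c8=5.
Step 2. [r5c8∈{6}] r5c8 is down to just 6 ⇒ r5c8=6.
Step 3. [r8c4∈{9}] r8c4 has the single candidate 9, so r8c4=9.
Step 4. [r4c4∈{4}] r4c4's peers cover all but 4, so r4c4=4.
Step 5. [r3c1∈{1,3,5}] col 1 places 3 nowhere but r3c1 ⇒ r3c1=3.
Step 6. [r6c6∈{6,7,9}] r6c6 is the only open cell in row 6 admitting 9, so r6c6=9.
Step 7. [r1c1∈{1,5}] 1 has one home in col 1: r1c1. So r1c1=1.
Step 8. [r1c3∈{4,5}] 5 has one home in row 1: r1c3 ⇒ r1c3=5.
Step 9. [r8c3∈{1,7}] across col 3, 1 lands solely at r8c3. So r8c3=1.
Step 10. [r8c8∈{3,7,8}] in row 8, 7 fits only at r8c8 ⇒ r8c8=7.
Step 11. [r3c8∈{1}] only 1 remains possible at r3c8. So r3c8=1.
Step 12. [r1c9∈{4}] only 4 remains possible at r1c9, so r1c9=4.
Step 13. [r3c5∈{5,6,8,9}] r3c5 is the only open cell in row 3 admitting 8. So r3c5=8.
Step 14. [r6c4∈{5,6}] in row 6, 6 fits only at r6c4. So r6c4=6.
Step 15. [r3c4∈{5}] only 5 remains possible at r3c4, so r3c4=5.
Step 16. [r2c7∈{3,5,6}] row 2 places 5 nowhere but r2c7. So r2c7=5.
Step 17. [r2c5∈{6,9}] across col 5, 9 lands solely at r2c5, so r2c5=9.
Step 18. [r3c3∈{2,4,9}] col 3 places 9 nowhere but r3c3 ⇒ r3c3=9.
Step 19. [r4c5∈{3}] nothing but 3 survives at r4c5. So r4c5=3.
Step 20. [r2c9∈{2}] only 2 remains possible at r2c9 ⇒ r2c9=2.
Step 21. [r2c3∈{4}] only 4 remains possible at r2c3, so r2c3=4.
Step 22. [r6c3∈{7}] r6c3 has the single candidate 7. So r6c3=7.
Step 23. [r6c1∈{5}] r6c1's peers cover all but 5. So r6c1=5.
Step 24. [r7c2∈{2,5,8}] 5 has one home in row 7: r7c2 ⇒ r7c2=5.
Step 25. [r3c6∈{4,6}] in row 3, 4 fits only at r3c6. So r3c6=4.
Step 26. [r5c7∈{4}] r5c7 is down to just 4, so r5c7=4.
Step 27. [r5c6∈{7}] nothing but 7 survives at r5c6, so r5c6=7.
Step 28. [r3c7∈{6}] r3c7 is down to just 6. So r3c7=6.
Step 29. [r9c2∈{9}] r9c2's peers cover all but 9, so r9c2=9.
Step 30. [r4c2∈{1}] r4c2 is down to just 1 ⇒ r4c2=1.
Step 31. [r7c9∈{8}] only 8 remains possible at r7c9, so r7c9=8.
Step 32. [r8c7∈{3}] r8c7 is down to just 3, so r8c7=3.
Step 33. [r2c4∈{1}] r2c4 is down to just 1. So r2c4=1.
Step 34. [r2c6∈{6}] nothing but 6 survives at r2c6. So r2c6=6.
Step 35. [r7c1∈{7}] nothing but 7 survives at r7c1, so r7c1=7.
Step 36. [r3c2∈{2}] r3c2's peers cover all but 2 ⇒ r3c2=2.
Step 37. [r3c9∈{7}] r3c9's peers cover all but 7, so r3c9=7.
Step 38. [r2c8∈{3}] r2c8's peers cover all but 3 ⇒ r2c8=3.
Step 39. [r9c7∈{1}] r9c7's peers cover all but 1 ⇒ r9c7=1.
Step 40. [r8c2∈{8}] only 8 remains possible at r8c2 ⇒ r8c2=8.
Step 41. [r6c8∈{8}] r6c8's peers cover all but 8. So r6c8=8.
Step 42. [r5c2∈{3}] r5c2 has the single candidate 3 ⇒ r5c2=3.
Step 43. [r7c3∈{2}] nothing but 2 survives at r7c3, so r7c3=2.
Step 44. [r4c9∈{9}] only 9 remains possible at r4c9, so r4c9=9.
Step 45. [r5c5∈{5}] nothing but 5 survives at r5c5, so r5c5=5.
Step 46. [r5c4∈{2}] r5c4's peers cover all but 2 ⇒ r5c4=2.
Step 47. [r7c5∈{6}] nothing but 6 survives at r7c5. So r7c5=6.
Step 48. [r6c2∈{4}] r6c2's peers cover all but 4. So r6c2=4.

Answer: 1 6 5 7 2 3 8 9 4 / 8 7 4 1 9 6 5 3 2 / 3 2 9 5 8 4 6 1 7 / 2 1 6 4 3 8 7 5 9 / 9 3 8 2 5 7 4 6 1 / 5 4 7 6 1 9 2 8 3 / 7 5 2 3 6 1 9 4 8 / 6 8 1 9 4 2 3 7 5 / 4 9 3 8 7 5 1 2 6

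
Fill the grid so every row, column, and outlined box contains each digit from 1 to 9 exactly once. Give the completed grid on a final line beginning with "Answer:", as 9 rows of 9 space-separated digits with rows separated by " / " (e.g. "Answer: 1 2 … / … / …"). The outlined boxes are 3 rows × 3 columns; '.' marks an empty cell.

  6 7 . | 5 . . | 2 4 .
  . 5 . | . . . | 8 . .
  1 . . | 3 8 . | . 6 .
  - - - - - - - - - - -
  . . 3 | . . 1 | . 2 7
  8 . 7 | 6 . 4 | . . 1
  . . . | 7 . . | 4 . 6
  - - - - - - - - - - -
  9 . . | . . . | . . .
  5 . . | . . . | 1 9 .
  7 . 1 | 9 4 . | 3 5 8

Step 1. [r1c6∈{9}] only 9 remains possible at r1c6, so r1c6=9.
Step 2. [r6c1∈{2}] r6c1 is down to just 2, so r6c1=2.
Step 3. [r5c2∈{9}] r5c2's peers cover all but 9. So r5c2=9.
Step 4. [r5c5∈{2,3,5}] row 5 places 2 nowhere but r5c5, so r5c5=2.
Step 5. [r7c7∈{6,7}] col 7 places 6 nowhere but r7c7, so r7c7=6.
Step 6. [r8c3∈{2,4,6,8}] col 3 places 6 nowhere but r8c3, so r8c3=6.
Step 7. [r9c2∈{2}] only 2 remains possible at r9c2. So r9c2=2.
Step 8. [r3c2∈{4}] r3c2 is down to just 4. So r3c2=4.
Step 9. [r2c8∈{1,3,7}] across col 8, 1 lands solely at r2c8, so r2c8=1.
Step 10. [r4c4∈{8}] only 8 remains possible at r4c4, so r4c4=8.
Step 11. [r8c4∈{2}] r8c4 is down to just 2. So r8c4=2.
Step 12. [r6c5∈{3,5,9}] r6c5 is the only open cell in row 6 admitting 9 ⇒ r6c5=9.
Step 13. [r6c6∈{3,5}] 3 has one home in box 5: r6c6. So r6c6=3.
Step 14. [r3c7∈{5,7,9}] across col 7, 7 lands solely at r3c7. So r3c7=7.
Step 15. [r7c6∈{5,7,8}] across col 6, 5 lands solely at r7c6. So r7c6=5.
Step 16. [r2c5∈{6,7}] across col 5, 6 lands solely at r2c5 ⇒ r2c5=6.
Step 17. [r7c3∈{4,8}] across col 3, 4 lands solely at r7c3 ⇒ r7c3=4.
Step 18. [r8c6∈{7,8}] 8 has one home in col 6: r8c6 ⇒ r8c6=8.
Step 19. [r8c2∈{3}] nothing but 3 survives at r8c2. So r8c2=3.
Step 20. [r7c5∈{1,3,7}] row 7 places 3 nowhere but r7c5 ⇒ r7c5=3.
Step 21. [r3c6∈{2}] only 2 remains possible at r3c6. So r3c6=2.
Step 22. [r3c3∈{9}] r3c3 is down to just 9, so r3c3=9.
Step 23. [r5c7∈{5}] r5c7 has the single candidate 5 ⇒ r5c7=5.
Step 24. [r1c9∈{3}] nothing but 3 survives at r1c9. So r1c9=3.
Step 25. [r4c1∈{4}] nothing but 4 survives at r4c1. So r4c1=4.
Step 26. [r2c3∈{2}] nothing but 2 survives at r2c3. So r2c3=2.
Step 27. [r7c8∈{7}] nothing but 7 survives at r7c8. So r7c8=7.
Step 28. [r8c9∈{4}] nothing but 4 survives at r8c9, so r8c9=4.
Step 29. [r6c3∈{5}] r6c3's peers cover all but 5, so r6c3=5.
Step 30. [r7c9∈{2}] r7c9's peers cover all but 2, so r7c9=2.
Step 31. [r3c9∈{5}] r3c9 has the single candidate 5. So r3c9=5.
Step 32. [r7c2∈{8}] only 8 remains possible at r7c2 ⇒ r7c2=8.
Step 33. [r2c6∈{7}] r2c6 is down to just 7, so r2c6=7.
Step 34. [r1c5∈{1}] r1c5 has the single candidate 1, so r1c5=1.
Step 35. [r2c1∈{3}] r2c1 is down to just 3 ⇒ r2c1=3.
Step 36. [r4c2∈{6}] r4c2's peers cover all but 6 ⇒ r4c2=6.
Step 37. [r9c6∈{6}] nothing but 6 survives at r9c6. So r9c6=6.
Step 38. [r7c4∈{1}] r7c4's peers cover all but 1, so r7c4=1.
Step 39. [r1c3∈{8}] r1c3's peers cover all but 8 ⇒ r1c3=8.
Step 40. [r4c5∈{5}] r4c5 is down to just 5 ⇒ r4c5=5.
Step 41. [r5c8∈{3}] nothing but 3 survives at r5c8. So r5c8=3.
Step 42. [r4c7∈{9}] only 9 remains possible at r4c7 ⇒ r4c7=9.
Step 43. [r8c5∈{7}] nothing but 7 survives at r8c5 ⇒ r8c5=7.
Step 44. [r2c9∈{9}] only 9 remains possible at r2c9 ⇒ r2c9=9.
Step 45. [r6c8∈{8}] only 8 remains possible at r6c8. So r6c8=8.
Step 46. [r2c4∈{4}] r2c4 is down to just 4, so r2c4=4.
Step 47. [r6c2∈{1}] only 1 remains possible at r6c2 ⇒ r6c2=1.

Answer: 6 7 8 5 1 9 2 4 3 / 3 5 2 4 6 7 8 1 9 / 1 4 9 3 8 2 7 6 5 / 4 6 3 8 5 1 9 2 7 / 8 9 7 6 2 4 5 3 1 / 2 1 5 7 9 3 4 8 6 / 9 8 4 1 3 5 6 7 2 / 5 3 6 2 7 8 1 9 4 / 7 2 1 9 4 6 3 5 8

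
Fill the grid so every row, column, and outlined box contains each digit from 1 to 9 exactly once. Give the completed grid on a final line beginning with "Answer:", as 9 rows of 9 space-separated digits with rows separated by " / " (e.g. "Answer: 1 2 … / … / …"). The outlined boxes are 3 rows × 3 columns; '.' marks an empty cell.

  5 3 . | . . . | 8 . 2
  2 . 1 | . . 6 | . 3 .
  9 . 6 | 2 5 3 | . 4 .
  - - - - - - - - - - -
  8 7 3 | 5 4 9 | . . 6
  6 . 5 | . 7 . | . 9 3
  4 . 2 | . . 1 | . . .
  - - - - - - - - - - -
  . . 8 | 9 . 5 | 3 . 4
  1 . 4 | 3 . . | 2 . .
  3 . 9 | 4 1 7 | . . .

Step 1. [r1c8∈{1,6,7}] row 1 places 6 nowhere but r1c8 ⇒ r1c8=6.
Step 2. [r2c7∈{5,7,9}] 9 has one home in col 7: r2c7 ⇒ r2c7=9.
Step 3. [r2c9∈{5,7}] across row 2, 5 lands solely at r2c9, so r2c9=5.
Step 4. [r8c6∈{8}] r8c6's peers cover all but 8, so r8c6=8.
Step 5. [r5c4∈{8}] r5c4 is down to just 8 ⇒ r5c4=8.
Step 6. [r4c7∈{1}] nothing but 1 survives at r4c7 ⇒ r4c7=1.
Step 7. [r9c2∈{2,5,6}] across row 9, 2 lands solely at r9c2. So r9c2=2.
Step 8. [r8c5∈{6}] nothing but 6 survives at r8c5. So r8c5=6.
Step 9. [r3c7∈{7}] r3c7 has the single candidate 7 ⇒ r3c7=7.
Step 10. [r9c9∈{8}] only 8 remains possible at r9c9, so r9c9=8.
Step 11. [r9c8∈{5}] only 5 remains possible at r9c8. So r9c8=5.
Step 12. [r8c8∈{7}] only 7 remains possible at r8c8, so r8c8=7.
Step 13. [r1c4∈{1,7}] r1c4 is the only open cell in row 1 admitting 1. So r1c4=1.
Step 14. [r2c2∈{4,8}] across row 2, 4 lands solely at r2c2. So r2c2=4.
Step 15. [r1c5∈{9}] r1c5 is down to just 9 ⇒ r1c5=9.
Step 16. [r5c2∈{1}] only 1 remains possible at r5c2 ⇒ r5c2=1.
Step 17. [r9c7∈{6}] nothing but 6 survives at r9c7 ⇒ r9c7=6.
Step 18. [r4c8∈{2}] r4c8 has the single candidate 2 ⇒ r4c8=2.
Step 19. [r6c8∈{8}] nothing but 8 survives at r6c8. So r6c8=8.
Step 20. [r5c7∈{4}] r5c7 is down to just 4. So r5c7=4.
Step 21. [r1c6∈{4}] only 4 remains possible at r1c6. So r1c6=4.
Step 22. [r8c2∈{5}] r8c2's peers cover all but 5 ⇒ r8c2=5.
Step 23. [r6c7∈{5}] r6c7's peers cover all but 5 ⇒ r6c7=5.
Step 24. [r5c6∈{2}] nothing but 2 survives at r5c6, so r5c6=2.
Step 25. [r6c2∈{9}] only 9 remains possible at r6c2. So r6c2=9.
Step 26. [r1c3∈{7}] r1c3 is down to just 7 ⇒ r1c3=7.
Step 27. [r8c9∈{9}] r8c9 is down to just 9, so r8c9=9.
Step 28. [r2c5∈{8}] r2c5 is down to just 8 ⇒ r2c5=8.
Step 29. [r6c5∈{3}] r6c5's peers cover all but 3 ⇒ r6c5=3.
Step 30. [r7c1∈{7}] r7c1 has the single candidate 7 ⇒ r7c1=7.
Step 31. [r6c9∈{7}] r6c9's peers cover all but 7. So r6c9=7.
Step 32. [r3c2∈{8}] only 8 remains possible at r3c2. So r3c2=8.
Step 33. [r7c2∈{6}] r7c2's peers cover all but 6 ⇒ r7c2=6.
Step 34. [r7c5∈{2}] r7c5 has the single candidate 2. So r7c5=2.
Step 35. [r6c4∈{6}] r6c4 has the single candidate 6 ⇒ r6c4=6.
Step 36. [r2c4∈{7}] r2c4's peers cover all but 7 ⇒ r2c4=7.
Step 37. [r3c9∈{1}] nothing but 1 survives at r3c9, so r3c9=1.
Step 38. [r7c8∈{1}] only 1 remains possible at r7c8. So r7c8=1.

Answer: 5 3 7 1 9 4 8 6 2 / 2 4 1 7 8 6 9 3 5 / 9 8 6 2 5 3 7 4 1 / 8 7 3 5 4 9 1 2 6 / 6 1 5 8 7 2 4 9 3 / 4 9 2 6 3 1 5 8 7 / 7 6 8 9 2 5 3 1 4 / 1 5 4 3 6 8 2 7 9 / 3 2 9 4 1 7 6 5 8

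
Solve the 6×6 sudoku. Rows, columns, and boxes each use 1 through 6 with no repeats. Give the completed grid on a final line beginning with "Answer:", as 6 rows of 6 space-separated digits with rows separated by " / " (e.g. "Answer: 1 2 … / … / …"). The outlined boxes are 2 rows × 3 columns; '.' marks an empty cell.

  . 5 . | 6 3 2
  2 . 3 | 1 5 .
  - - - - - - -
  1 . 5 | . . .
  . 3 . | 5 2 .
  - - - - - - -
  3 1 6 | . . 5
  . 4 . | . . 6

Step 1. [r4c3∈{4}] r4c3's peers cover all but 4, so r4c3=4.
Step 2. [r5c4∈{2,4}] across row 5, 2 lands solely at r5c4. So r5c4=2.
Step 3. [r3c4∈{3,4}] col 4 places 4 nowhere but r3c4. So r3c4=4.
Step 4. [r2c2∈{6}] r2c2's peers cover all but 6. So r2c2=6.
Step 5. [r3c6∈{3}] r3c6's peers cover all but 3, so r3c6=3.
Step 6. [r5c5∈{4}] nothing but 4 survives at r5c5, so r5c5=4.
Step 7. [r6c5∈{1}] r6c5 has the single candidate 1, so r6c5=1.
Step 8. [r6c3∈{2}] nothing but 2 survives at r6c3 ⇒ r6c3=2.
Step 9. [r1c3∈{1}] r1c3's peers cover all but 1, so r1c3=1.
Step 10. [r3c2∈{2}] r3c2 has the single candidate 2 ⇒ r3c2=2.
Step 11. [r3c5∈{6}] r3c5 is down to just 6. So r3c5=6.
Step 12. [r4c1∈{6}] nothing but 6 survives at r4c1 ⇒ r4c1=6.
Step 13. [r6c1∈{5}] r6c1's peers cover all but 5, so r6c1=5.
Step 14. [r1c1∈{4}] r1c1's peers cover all but 4. So r1c1=4.
Step 15. [r4c6∈{1}] r4c6's peers cover all but 1, so r4c6=1.
Step 16. [r6c4∈{3}] r6c4's peers cover all but 3 ⇒ r6c4=3.
Step 17. [r2c6∈{4}] nothing but 4 survives at r2c6. So r2c6=4.

Answer: 4 5 1 6 3 2 / 2 6 3 1 5 4 / 1 2 5 4 6 3 / 6 3 4 5 2 1 / 3 1 6 2 4 5 / 5 4 2 3 1 6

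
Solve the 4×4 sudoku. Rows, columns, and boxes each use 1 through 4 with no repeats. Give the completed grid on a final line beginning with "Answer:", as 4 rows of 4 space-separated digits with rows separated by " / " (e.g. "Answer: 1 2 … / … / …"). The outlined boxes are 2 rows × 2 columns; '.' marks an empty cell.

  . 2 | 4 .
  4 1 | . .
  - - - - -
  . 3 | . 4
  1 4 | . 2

Step 1. [r2c4∈{3}] r2c4's peers cover all but 3. So r2c4=3.
Step 2. [r4c3∈{3}] nothing but 3 survives at r4c3. So r4c3=3.
Step 3. [r3c3∈{1}] only 1 remains possible at r3c3 ⇒ r3c3=1.
Step 4. [r2c3∈{2}] r2c3 has the single candidate 2. So r2c3=2.
Step 5. [r1c4∈{1}] nothing but 1 survives at r1c4. So r1c4=1.
Step 6. [r3c1∈{2}] r3c1 has the single candidate 2, so r3c1=2.
Step 7. [r1c1∈{3}] nothing but 3 survives at r1c1, so r1c1=3.

Answer: 3 2 4 1 / 4 1 2 3 / 2 3 1 4 / 1 4 3 2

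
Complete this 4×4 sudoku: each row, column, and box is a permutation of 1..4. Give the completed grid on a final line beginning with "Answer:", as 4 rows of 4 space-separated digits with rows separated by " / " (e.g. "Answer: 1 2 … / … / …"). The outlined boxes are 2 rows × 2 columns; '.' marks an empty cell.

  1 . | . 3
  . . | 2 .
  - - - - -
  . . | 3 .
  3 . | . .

Step 1. [r3c1∈{2,4}] col 1 places 2 nowhere but r3c1, so r3c1=2.
Step 2. [r4c3∈{1,4}] r4c3 is the only open cell in col 3 admitting 1 ⇒ r4c3=1.
Step 3. [r4c2∈{4}] nothing but 4 survives at r4c2. So r4c2=4.
Step 4. [r3c4∈{4}] only 4 remains possible at r3c4. So r3c4=4.
Step 5. [r4c4∈{2}] only 2 remains possible at r4c4 ⇒ r4c4=2.
Step 6. [r3c2∈{1}] only 1 remains possible at r3c2 ⇒ r3c2=1.
Step 7. [r2c1∈{4}] r2c1 is down to just 4 ⇒ r2c1=4.
Step 8. [r2c4∈{1}] nothing but 1 survives at r2c4. So r2c4=1.
Step 9. [r1c3∈{4}] r1c3 is down to just 4 ⇒ r1c3=4.
Step 10. [r2c2∈{3}] r2c2 has the single candidate 3, so r2c2=3.
Step 11. [r1c2∈{2}] only 2 remains possible at r1c2, so r1c2=2.

Answer: 1 2 4 3 / 4 3 2 1 / 2 1 3 4 / 3 4 1 2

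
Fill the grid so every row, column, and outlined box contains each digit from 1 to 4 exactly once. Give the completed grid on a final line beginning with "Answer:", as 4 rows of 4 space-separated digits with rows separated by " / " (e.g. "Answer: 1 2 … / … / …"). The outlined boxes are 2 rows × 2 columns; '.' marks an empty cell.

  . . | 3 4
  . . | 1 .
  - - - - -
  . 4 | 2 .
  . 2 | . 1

Step 1. [r3c1∈{1,3}] row 3 places 1 nowhere but r3c1, so r3c1=1.
Step 2. [r2c1∈{2,3,4}] across row 2, 4 lands solely at r2c1 ⇒ r2c1=4.
Step 3. [r4c3∈{4}] r4c3 has the single candidate 4. So r4c3=4.
Step 4. [r1c2∈{1}] r1c2's peers cover all but 1 ⇒ r1c2=1.
Step 5. [r2c4∈{2}] nothing but 2 survives at r2c4. So r2c4=2.
Step 6. [r3c4∈{3}] r3c4 is down to just 3 ⇒ r3c4=3.
Step 7. [r2c2∈{3}] nothing but 3 survives at r2c2. So r2c2=3.
Step 8. [r4c1∈{3}] nothing but 3 survives at r4c1 ⇒ r4c1=3.
Step 9. [r1c1∈{2}] r1c1 has the single candidate 2 ⇒ r1c1=2.

Answer: 2 1 3 4 / 4 3 1 2 / 1 4 2 3 / 3 2 4 1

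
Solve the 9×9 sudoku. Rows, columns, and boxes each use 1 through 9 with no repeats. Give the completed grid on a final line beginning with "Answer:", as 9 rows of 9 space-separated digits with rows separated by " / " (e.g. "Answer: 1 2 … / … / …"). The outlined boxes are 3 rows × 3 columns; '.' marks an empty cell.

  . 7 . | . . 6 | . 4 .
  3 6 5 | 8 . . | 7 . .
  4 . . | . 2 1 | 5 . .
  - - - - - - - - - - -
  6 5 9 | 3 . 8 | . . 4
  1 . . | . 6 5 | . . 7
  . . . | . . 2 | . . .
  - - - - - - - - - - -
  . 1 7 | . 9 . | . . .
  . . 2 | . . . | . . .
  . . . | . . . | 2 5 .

Step 1. [r3c3∈{8}] only 8 remains possible at r3c3 ⇒ r3c3=8.
Step 2. [r8c8∈{1,3,6,7,8,9}] col 8 places 7 nowhere but r8c8. So r8c8=7.
Step 3. [r4c7∈{1}] r4c7's peers cover all but 1, so r4c7=1.
Step 4. [r3c2∈{9}] only 9 remains possible at r3c2 ⇒ r3c2=9.
Step 5. [r1c5∈{3,5}] box 2 places 3 nowhere but r1c5. So r1c5=3.
Step 6. [r8c5∈{1,4,5,8}] 5 has one home in col 5: r8c5, so r8c5=5.
Step 7. [r9c5∈{1,4,7,8}] 8 has one home in col 5: r9c5 ⇒ r9c5=8.
Step 8. [r5c2∈{2,3,4,8}] r5c2 is the only open cell in col 2 admitting 2, so r5c2=2.
Step 9. [r2c6∈{4,9}] r2c6 is the only open cell in col 6 admitting 9 ⇒ r2c6=9.
Step 10. [r9c3∈{3,4,6}] across col 3, 6 lands solely at r9c3 ⇒ r9c3=6.
Step 11. [r6c9∈{3,5,6,8,9}] row 6 places 5 nowhere but r6c9 ⇒ r6c9=5.
Step 12. [r6c5∈{1,4,7}] across col 5, 1 lands solely at r6c5, so r6c5=1.
Step 13. [r2c8∈{1,2}] 1 has one home in col 8: r2c8 ⇒ r2c8=1.
Step 14. [r9c6∈{3,4,7}] col 6 places 7 nowhere but r9c6 ⇒ r9c6=7.
Step 15. [r7c4∈{2,4,6}] r7c4 is the only open cell in row 7 admitting 2, so r7c4=2.
Step 16. [r8c4∈{1,4,6}] col 4 places 6 nowhere but r8c4. So r8c4=6.
Step 17. [r8c9∈{1,3,8,9}] in row 8, 1 fits only at r8c9 ⇒ r8c9=1.
Step 18. [r9c1∈{9}] r9c1 is down to just 9. So r9c1=9.
Step 19. [r9c9∈{3}] nothing but 3 survives at r9c9 ⇒ r9c9=3.
Step 20. [r8c7∈{4,8,9}] across row 8, 9 lands solely at r8c7 ⇒ r8c7=9.
Step 21. [r1c7∈{8}] r1c7 is down to just 8 ⇒ r1c7=8.
Step 22. [r8c2∈{3,4,8}] 3 has one home in box 7: r8c2 ⇒ r8c2=3.
Step 23. [r5c7∈{3}] r5c7 has the single candidate 3 ⇒ r5c7=3.
Step 24. [r5c3∈{4}] r5c3's peers cover all but 4 ⇒ r5c3=4.
Step 25. [r6c4∈{4,7,9}] 4 has one home in row 6: r6c4 ⇒ r6c4=4.
Step 26. [r6c8∈{6,8,9}] 9 has one home in row 6: r6c8, so r6c8=9.
Step 27. [r7c9∈{6,8}] col 9 places 8 nowhere but r7c9, so r7c9=8.
Step 28. [r7c7∈{4,6}] 4 has one home in col 7: r7c7, so r7c7=4.
Step 29. [r8c1∈{8}] only 8 remains possible at r8c1 ⇒ r8c1=8.
Step 30. [r7c8∈{6}] r7c8's peers cover all but 6 ⇒ r7c8=6.
Step 31. [r1c9∈{2,9}] row 1 places 9 nowhere but r1c9 ⇒ r1c9=9.
Step 32. [r4c8∈{2}] only 2 remains possible at r4c8 ⇒ r4c8=2.
Step 33. [r5c4∈{9}] nothing but 9 survives at r5c4 ⇒ r5c4=9.
Step 34. [r6c2∈{8}] r6c2 has the single candidate 8, so r6c2=8.
Step 35. [r6c7∈{6}] nothing but 6 survives at r6c7 ⇒ r6c7=6.
Step 36. [r1c1∈{2}] nothing but 2 survives at r1c1 ⇒ r1c1=2.
Step 37. [r2c9∈{2}] r2c9 has the single candidate 2 ⇒ r2c9=2.
Step 38. [r4c5∈{7}] nothing but 7 survives at r4c5. So r4c5=7.
Step 39. [r8c6∈{4}] r8c6's peers cover all but 4. So r8c6=4.
Step 40. [r1c3∈{1}] only 1 remains possible at r1c3. So r1c3=1.
Step 41. [r9c4∈{1}] r9c4 is down to just 1, so r9c4=1.
Step 42. [r2c5∈{4}] only 4 remains possible at r2c5 ⇒ r2c5=4.
Step 43. [r7c6∈{3}] r7c6 has the single candidate 3. So r7c6=3.
Step 44. [r3c8∈{3}] r3c8's peers cover all but 3 ⇒ r3c8=3.
Step 45. [r6c3∈{3}] only 3 remains possible at r6c3, so r6c3=3.
Step 46. [r5c8∈{8}] only 8 remains possible at r5c8, so r5c8=8.
Step 47. [r3c4∈{7}] nothing but 7 survives at r3c4 ⇒ r3c4=7.
Step 48. [r9c2∈{4}] r9c2 has the single candidate 4, so r9c2=4.
Step 49. [r6c1∈{7}] r6c1 is down to just 7 ⇒ r6c1=7.
Step 50. [r1c4∈{5}] r1c4 is down to just 5, so r1c4=5.
Step 51. [r7c1∈{5}] only 5 remains possible at r7c1. So r7c1=5.
Step 52. [r3c9∈{6}] r3c9 is down to just 6, so r3c9=6.

Answer: 2 7 1 5 3 6 8 4 9 / 3 6 5 8 4 9 7 1 2 / 4 9 8 7 2 1 5 3 6 / 6 5 9 3 7 8 1 2 4 / 1 2 4 9 6 5 3 8 7 / 7 8 3 4 1 2 6 9 5 / 5 1 7 2 9 3 4 6 8 / 8 3 2 6 5 4 9 7 1 / 9 4 6 1 8 7 2 5 3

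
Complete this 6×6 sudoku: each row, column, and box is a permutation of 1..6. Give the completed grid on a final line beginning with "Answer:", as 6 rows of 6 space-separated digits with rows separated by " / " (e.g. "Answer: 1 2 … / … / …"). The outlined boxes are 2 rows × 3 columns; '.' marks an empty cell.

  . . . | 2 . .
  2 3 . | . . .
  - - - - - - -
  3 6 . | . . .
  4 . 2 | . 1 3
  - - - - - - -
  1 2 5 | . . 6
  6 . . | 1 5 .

Step 1. [r1c2∈{1,4,5}] across col 2, 1 lands solely at r1c2, so r1c2=1.
Step 2. [r1c5∈{3,4,6}] r1c5 is the only open cell in row 1 admitting 3, so r1c5=3.
Step 3. [r5c5∈{4}] only 4 remains possible at r5c5. So r5c5=4.
Step 4. [r1c3∈{4,6}] 6 has one home in row 1: r1c3, so r1c3=6.
Step 5. [r1c6∈{4,5}] r1c6 is the only open cell in row 1 admitting 4. So r1c6=4.
Step 6. [r4c4∈{5,6}] across row 4, 6 lands solely at r4c4. So r4c4=6.
Step 7. [r2c4∈{5}] r2c4's peers cover all but 5. So r2c4=5.
Step 8. [r3c6∈{2,5}] r3c6 is the only open cell in row 3 admitting 5 ⇒ r3c6=5.
Step 9. [r6c3∈{3,4}] in row 6, 3 fits only at r6c3. So r6c3=3.
Step 10. [r6c6∈{2}] only 2 remains possible at r6c6 ⇒ r6c6=2.
Step 11. [r3c3∈{1}] only 1 remains possible at r3c3. So r3c3=1.
Step 12. [r3c5∈{2}] r3c5 has the single candidate 2. So r3c5=2.
Step 13. [r3c4∈{4}] r3c4 has the single candidate 4 ⇒ r3c4=4.
Step 14. [r2c6∈{1}] nothing but 1 survives at r2c6, so r2c6=1.
Step 15. [r4c2∈{5}] r4c2's peers cover all but 5 ⇒ r4c2=5.
Step 16. [r1c1∈{5}] r1c1 is down to just 5, so r1c1=5.
Step 17. [r2c5∈{6}] r2c5's peers cover all but 6 ⇒ r2c5=6.
Step 18. [r2c3∈{4}] only 4 remains possible at r2c3. So r2c3=4.
Step 19. [r6c2∈{4}] nothing but 4 survives at r6c2, so r6c2=4.
Step 20. [r5c4∈{3}] r5c4's peers cover all but 3 ⇒ r5c4=3.

Answer: 5 1 6 2 3 4 / 2 3 4 5 6 1 / 3 6 1 4 2 5 / 4 5 2 6 1 3 / 1 2 5 3 4 6 / 6 4 3 1 5 2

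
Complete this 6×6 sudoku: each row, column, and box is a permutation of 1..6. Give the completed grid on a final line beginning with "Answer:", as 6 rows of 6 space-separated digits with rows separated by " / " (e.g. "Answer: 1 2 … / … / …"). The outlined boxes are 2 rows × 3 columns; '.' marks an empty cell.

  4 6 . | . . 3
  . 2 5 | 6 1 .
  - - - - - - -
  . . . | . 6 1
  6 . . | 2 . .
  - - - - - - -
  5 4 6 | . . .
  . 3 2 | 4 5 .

Step 1. [r4c6∈{4,5}] col 6 places 5 nowhere but r4c6, so r4c6=5.
Step 2. [r3c4∈{3}] r3c4 has the single candidate 3. So r3c4=3.
Step 3. [r4c3∈{1,3,4}] r4c3 is the only open cell in row 4 admitting 3 ⇒ r4c3=3.
Step 4. [r5c5∈{2,3}] r5c5 is the only open cell in row 5 admitting 3 ⇒ r5c5=3.
Step 5. [r4c5∈{4}] r4c5's peers cover all but 4. So r4c5=4.
Step 6. [r3c1∈{2}] nothing but 2 survives at r3c1. So r3c1=2.
Step 7. [r5c6∈{2}] nothing but 2 survives at r5c6 ⇒ r5c6=2.
Step 8. [r1c5∈{2}] r1c5's peers cover all but 2. So r1c5=2.
Step 9. [r3c2∈{5}] r3c2 has the single candidate 5, so r3c2=5.
Step 10. [r4c2∈{1}] only 1 remains possible at r4c2. So r4c2=1.
Step 11. [r6c6∈{6}] nothing but 6 survives at r6c6. So r6c6=6.
Step 12. [r2c6∈{4}] r2c6's peers cover all but 4, so r2c6=4.
Step 13. [r1c3∈{1}] nothing but 1 survives at r1c3 ⇒ r1c3=1.
Step 14. [r6c1∈{1}] r6c1's peers cover all but 1 ⇒ r6c1=1.
Step 15. [r2c1∈{3}] nothing but 3 survives at r2c1. So r2c1=3.
Step 16. [r1c4∈{5}] r1c4 has the single candidate 5 ⇒ r1c4=5.
Step 17. [r3c3∈{4}] only 4 remains possible at r3c3. So r3c3=4.
Step 18. [r5c4∈{1}] r5c4 has the single candidate 1 ⇒ r5c4=1.

Answer: 4 6 1 5 2 3 / 3 2 5 6 1 4 / 2 5 4 3 6 1 / 6 1 3 2 4 5 / 5 4 6 1 3 2 / 1 3 2 4 5 6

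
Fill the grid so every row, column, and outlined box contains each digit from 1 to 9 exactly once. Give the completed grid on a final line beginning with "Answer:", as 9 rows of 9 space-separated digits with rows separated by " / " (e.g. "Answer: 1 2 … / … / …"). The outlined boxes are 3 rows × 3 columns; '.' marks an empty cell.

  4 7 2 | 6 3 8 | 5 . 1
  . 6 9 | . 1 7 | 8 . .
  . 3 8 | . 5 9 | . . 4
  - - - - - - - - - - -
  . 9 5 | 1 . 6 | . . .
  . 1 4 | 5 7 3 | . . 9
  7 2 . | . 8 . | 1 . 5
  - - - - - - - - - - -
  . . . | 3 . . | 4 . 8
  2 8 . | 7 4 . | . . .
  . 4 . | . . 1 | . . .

Step 1. [r4c5∈{2}] r4c5 has the single candidate 2. So r4c5=2.
Step 2. [r7c2∈{5}] r7c2 has the single candidate 5, so r7c2=5.
Step 3. [r9c8∈{2,3,5,6,7,9}] row 9 places 5 nowhere but r9c8. So r9c8=5.
Step 4. [r3c4∈{2}] r3c4 is down to just 2. So r3c4=2.
Step 5. [r4c8∈{3,4,7,8}] 4 has one home in row 4: r4c8 ⇒ r4c8=4.
Step 6. [r5c8∈{2,6,8}] r5c8 is the only open cell in col 8 admitting 8, so r5c8=8.
Step 7. [r5c1∈{6}] r5c1 is down to just 6 ⇒ r5c1=6.
Step 8. [r6c3∈{3}] r6c3's peers cover all but 3. So r6c3=3.
Step 9. [r9c1∈{3,9}] in col 1, 3 fits only at r9c1 ⇒ r9c1=3.
Step 10. [r6c8∈{6}] nothing but 6 survives at r6c8. So r6c8=6.
Step 11. [r7c1∈{1,9}] col 1 places 9 nowhere but r7c1 ⇒ r7c1=9.
Step 12. [r3c7∈{6,7}] r3c7 is the only open cell in row 3 admitting 6 ⇒ r3c7=6.
Step 13. [r9c5∈{6,9}] r9c5 is the only open cell in col 5 admitting 9 ⇒ r9c5=9.
Step 14. [r8c7∈{3,9}] col 7 places 9 nowhere but r8c7 ⇒ r8c7=9.
Step 15. [r4c7∈{3,7}] r4c7 is the only open cell in col 7 admitting 3, so r4c7=3.
Step 16. [r9c7∈{2,7}] across col 7, 7 lands solely at r9c7 ⇒ r9c7=7.
Step 17. [r9c3∈{6}] only 6 remains possible at r9c3. So r9c3=6.
Step 18. [r8c3∈{1}] r8c3 is down to just 1 ⇒ r8c3=1.
Step 19. [r9c9∈{2}] nothing but 2 survives at r9c9 ⇒ r9c9=2.
Step 20. [r2c9∈{3}] only 3 remains possible at r2c9, so r2c9=3.
Step 21. [r6c6∈{4}] r6c6's peers cover all but 4 ⇒ r6c6=4.
Step 22. [r6c4∈{9}] nothing but 9 survives at r6c4, so r6c4=9.
Step 23. [r2c4∈{4}] r2c4's peers cover all but 4, so r2c4=4.
Step 24. [r4c9∈{7}] r4c9 is down to just 7, so r4c9=7.
Step 25. [r7c5∈{6}] r7c5 has the single candidate 6, so r7c5=6.
Step 26. [r7c3∈{7}] r7c3's peers cover all but 7. So r7c3=7.
Step 27. [r7c8∈{1}] r7c8 has the single candidate 1, so r7c8=1.
Step 28. [r3c1∈{1}] nothing but 1 survives at r3c1, so r3c1=1.
Step 29. [r8c6∈{5}] r8c6's peers cover all but 5, so r8c6=5.
Step 30. [r4c1∈{8}] r4c1 has the single candidate 8. So r4c1=8.
Step 31. [r3c8∈{7}] r3c8's peers cover all but 7 ⇒ r3c8=7.
Step 32. [r2c8∈{2}] r2c8 has the single candidate 2, so r2c8=2.
Step 33. [r1c8∈{9}] r1c8's peers cover all but 9 ⇒ r1c8=9.
Step 34. [r5c7∈{2}] r5c7 has the single candidate 2. So r5c7=2.
Step 35. [r8c9∈{6}] nothing but 6 survives at r8c9 ⇒ r8c9=6.
Step 36. [r2c1∈{5}] r2c1 has the single candidate 5. So r2c1=5.
Step 37. [r7c6∈{2}] only 2 remains possible at r7c6 ⇒ r7c6=2.
Step 38. [r8c8∈{3}] r8c8 is down to just 3, so r8c8=3.
Step 39. [r9c4∈{8}] r9c4 is down to just 8 ⇒ r9c4=8.

Answer: 4 7 2 6 3 8 5 9 1 / 5 6 9 4 1 7 8 2 3 / 1 3 8 2 5 9 6 7 4 / 8 9 5 1 2 6 3 4 7 / 6 1 4 5 7 3 2 8 9 / 7 2 3 9 8 4 1 6 5 / 9 5 7 3 6 2 4 1 8 / 2 8 1 7 4 5 9 3 6 / 3 4 6 8 9 1 7 5 2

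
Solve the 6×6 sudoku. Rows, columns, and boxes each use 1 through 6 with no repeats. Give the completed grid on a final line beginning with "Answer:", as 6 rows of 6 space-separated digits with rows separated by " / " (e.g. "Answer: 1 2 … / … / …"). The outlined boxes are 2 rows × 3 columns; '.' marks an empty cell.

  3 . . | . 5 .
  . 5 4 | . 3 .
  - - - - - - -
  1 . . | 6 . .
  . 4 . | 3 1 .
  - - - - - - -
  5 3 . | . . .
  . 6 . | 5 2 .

Step 1. [r3c2∈{2}] nothing but 2 survives at r3c2 ⇒ r3c2=2.
Step 2. [r2c1∈{2,6}] col 1 places 2 nowhere but r2c1 ⇒ r2c1=2.
Step 3. [r2c4∈{1}] nothing but 1 survives at r2c4, so r2c4=1.
Step 4. [r5c4∈{4}] nothing but 4 survives at r5c4, so r5c4=4.
Step 5. [r1c3∈{1,6}] across box 1, 6 lands solely at r1c3, so r1c3=6.
Step 6. [r4c3∈{5}] r4c3 has the single candidate 5 ⇒ r4c3=5.
Step 7. [r1c6∈{2,4}] r1c6 is the only open cell in row 1 admitting 4, so r1c6=4.
Step 8. [r6c3∈{1}] nothing but 1 survives at r6c3. So r6c3=1.
Step 9. [r2c6∈{6}] r2c6 has the single candidate 6 ⇒ r2c6=6.
Step 10. [r4c6∈{2}] nothing but 2 survives at r4c6 ⇒ r4c6=2.
Step 11. [r5c3∈{2}] r5c3's peers cover all but 2. So r5c3=2.
Step 12. [r3c5∈{4}] nothing but 4 survives at r3c5. So r3c5=4.
Step 13. [r3c3∈{3}] r3c3 is down to just 3, so r3c3=3.
Step 14. [r1c2∈{1}] only 1 remains possible at r1c2, so r1c2=1.
Step 15. [r3c6∈{5}] r3c6 has the single candidate 5. So r3c6=5.
Step 16. [r4c1∈{6}] nothing but 6 survives at r4c1. So r4c1=6.
Step 17. [r5c6∈{1}] r5c6's peers cover all but 1. So r5c6=1.
Step 18. [r5c5∈{6}] r5c5 is down to just 6. So r5c5=6.
Step 19. [r1c4∈{2}] r1c4 has the single candidate 2, so r1c4=2.
Step 20. [r6c6∈{3}] only 3 remains possible at r6c6, so r6c6=3.
Step 21. [r6c1∈{4}] r6c1's peers cover all but 4. So r6c1=4.

Answer: 3 1 6 2 5 4 / 2 5 4 1 3 6 / 1 2 3 6 4 5 / 6 4 5 3 1 2 / 5 3 2 4 6 1 / 4 6 1 5 2 3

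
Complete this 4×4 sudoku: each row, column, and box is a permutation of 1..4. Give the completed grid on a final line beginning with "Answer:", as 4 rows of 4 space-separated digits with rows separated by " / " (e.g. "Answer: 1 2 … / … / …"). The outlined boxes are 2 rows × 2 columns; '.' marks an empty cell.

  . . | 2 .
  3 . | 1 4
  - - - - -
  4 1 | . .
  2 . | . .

Step 1. [r3c3∈{3}] only 3 remains possible at r3c3. So r3c3=3.
Step 2. [r2c2∈{2}] only 2 remains possible at r2c2 ⇒ r2c2=2.
Step 3. [r4c3∈{4}] r4c3 is down to just 4, so r4c3=4.
Step 4. [r1c2∈{4}] r1c2 has the single candidate 4, so r1c2=4.
Step 5. [r4c4∈{1}] nothing but 1 survives at r4c4, so r4c4=1.
Step 6. [r4c2∈{3}] nothing but 3 survives at r4c2, so r4c2=3.
Step 7. [r1c1∈{1}] nothing but 1 survives at r1c1 ⇒ r1c1=1.
Step 8. [r1c4∈{3}] only 3 remains possible at r1c4. So r1c4=3.
Step 9. [r3c4∈{2}] r3c4's peers cover all but 2 ⇒ r3c4=2.

Answer: 1 4 2 3 / 3 2 1 4 / 4 1 3 2 / 2 3 4 1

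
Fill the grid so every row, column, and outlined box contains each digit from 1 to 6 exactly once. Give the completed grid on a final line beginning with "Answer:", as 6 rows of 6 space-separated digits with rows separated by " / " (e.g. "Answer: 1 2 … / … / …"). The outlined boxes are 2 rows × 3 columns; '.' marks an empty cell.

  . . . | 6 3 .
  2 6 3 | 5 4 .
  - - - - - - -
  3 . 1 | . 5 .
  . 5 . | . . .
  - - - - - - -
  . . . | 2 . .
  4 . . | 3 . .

Step 1. [r3c6∈{2,4,6}] row 3 places 6 nowhere but r3c6, so r3c6=6.
Step 2. [r2c6∈{1}] only 1 remains possible at r2c6, so r2c6=1.
Step 3. [r3c4∈{4}] r3c4 has the single candidate 4. So r3c4=4.
Step 4. [r4c5∈{1,2}] across col 5, 2 lands solely at r4c5. So r4c5=2.
Step 5. [r6c3∈{2,5,6}] across col 3, 2 lands solely at r6c3, so r6c3=2.
Step 6. [r6c2∈{1}] r6c2 is down to just 1, so r6c2=1.
Step 7. [r4c1∈{6}] r4c1 has the single candidate 6. So r4c1=6.
Step 8. [r5c1∈{5}] r5c1 is down to just 5, so r5c1=5.
Step 9. [r5c3∈{6}] r5c3 is down to just 6. So r5c3=6.
Step 10. [r1c2∈{4}] r1c2's peers cover all but 4, so r1c2=4.
Step 11. [r5c5∈{1}] r5c5's peers cover all but 1, so r5c5=1.
Step 12. [r1c1∈{1}] only 1 remains possible at r1c1. So r1c1=1.
Step 13. [r3c2∈{2}] r3c2 is down to just 2 ⇒ r3c2=2.
Step 14. [r1c3∈{5}] r1c3 is down to just 5, so r1c3=5.
Step 15. [r6c6∈{5}] r6c6 is down to just 5, so r6c6=5.
Step 16. [r4c3∈{4}] r4c3 has the single candidate 4. So r4c3=4.
Step 17. [r5c6∈{4}] r5c6's peers cover all but 4. So r5c6=4.
Step 18. [r4c4∈{1}] r4c4 is down to just 1, so r4c4=1.
Step 19. [r4c6∈{3}] r4c6 is down to just 3. So r4c6=3.
Step 20. [r1c6∈{2}] only 2 remains possible at r1c6 ⇒ r1c6=2.
Step 21. [r6c5∈{6}] only 6 remains possible at r6c5 ⇒ r6c5=6.
Step 22. [r5c2∈{3}] r5c2's peers cover all but 3 ⇒ r5c2=3.

Answer: 1 4 5 6 3 2 / 2 6 3 5 4 1 / 3 2 1 4 5 6 / 6 5 4 1 2 3 / 5 3 6 2 1 4 / 4 1 2 3 6 5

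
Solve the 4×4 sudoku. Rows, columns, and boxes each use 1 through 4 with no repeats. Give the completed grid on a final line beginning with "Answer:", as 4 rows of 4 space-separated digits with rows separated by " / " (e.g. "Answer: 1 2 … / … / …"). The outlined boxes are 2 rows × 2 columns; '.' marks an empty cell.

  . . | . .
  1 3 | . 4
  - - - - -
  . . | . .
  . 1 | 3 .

Step 1. [r4c1∈{2,4}] r4c1 is the only open cell in row 4 admitting 4 ⇒ r4c1=4.
Step 2. [r1c1∈{2}] only 2 remains possible at r1c1 ⇒ r1c1=2.
Step 3. [r4c4∈{2}] only 2 remains possible at r4c4, so r4c4=2.
Step 4. [r1c3∈{1}] r1c3 has the single candidate 1, so r1c3=1.
Step 5. [r1c2∈{4}] only 4 remains possible at r1c2, so r1c2=4.
Step 6. [r2c3∈{2}] r2c3 is down to just 2, so r2c3=2.
Step 7. [r3c3∈{4}] nothing but 4 survives at r3c3, so r3c3=4.
Step 8. [r3c4∈{1}] nothing but 1 survives at r3c4 ⇒ r3c4=1.
Step 9. [r1c4∈{3}] r1c4 is down to just 3. So r1c4=3.
Step 10. [r3c1∈{3}] r3c1 is down to just 3, so r3c1=3.
Step 11. [r3c2∈{2}] r3c2 is down to just 2, so r3c2=2.

Answer: 2 4 1 3 / 1 3 2 4 / 3 2 4 1 / 4 1 3 2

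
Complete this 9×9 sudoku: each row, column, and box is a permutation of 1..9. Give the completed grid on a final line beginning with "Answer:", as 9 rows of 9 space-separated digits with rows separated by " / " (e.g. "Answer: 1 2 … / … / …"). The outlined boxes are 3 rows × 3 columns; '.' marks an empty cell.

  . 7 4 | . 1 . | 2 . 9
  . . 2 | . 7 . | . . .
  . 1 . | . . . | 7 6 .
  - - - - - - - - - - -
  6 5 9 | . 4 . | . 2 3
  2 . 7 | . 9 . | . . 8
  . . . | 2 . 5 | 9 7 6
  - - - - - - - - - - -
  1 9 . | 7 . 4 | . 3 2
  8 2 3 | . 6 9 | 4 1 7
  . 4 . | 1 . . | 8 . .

Step 1. [r9c9∈{5}] r9c9 has the single candidate 5 ⇒ r9c9=5.
Step 2. [r2c7∈{1,3,5}] across col 7, 3 lands solely at r2c7. So r2c7=3.
Step 3. [r4c4∈{8}] r4c4 has the single candidate 8, so r4c4=8.
Step 4. [r6c5∈{3}] only 3 remains possible at r6c5, so r6c5=3.
Step 5. [r8c4∈{5}] r8c4 has the single candidate 5. So r8c4=5.
Step 6. [r3c5∈{2,5,8}] across col 5, 5 lands solely at r3c5 ⇒ r3c5=5.
Step 7. [r5c4∈{6}] r5c4's peers cover all but 6 ⇒ r5c4=6.
Step 8. [r1c4∈{3}] nothing but 3 survives at r1c4, so r1c4=3.
Step 9. [r3c9∈{4}] r3c9 has the single candidate 4 ⇒ r3c9=4.
Step 10. [r3c3∈{8}] r3c3 is down to just 8. So r3c3=8.
Step 11. [r1c1∈{5}] r1c1's peers cover all but 5, so r1c1=5.
Step 12. [r1c8∈{8}] r1c8 is down to just 8 ⇒ r1c8=8.
Step 13. [r2c1∈{9}] nothing but 9 survives at r2c1 ⇒ r2c1=9.
Step 14. [r5c6∈{1}] nothing but 1 survives at r5c6, so r5c6=1.
Step 15. [r5c8∈{4,5}] row 5 places 4 nowhere but r5c8. So r5c8=4.
Step 16. [r9c6∈{2,3}] row 9 places 3 nowhere but r9c6 ⇒ r9c6=3.
Step 17. [r7c7∈{6}] r7c7's peers cover all but 6 ⇒ r7c7=6.
Step 18. [r2c2∈{6}] nothing but 6 survives at r2c2, so r2c2=6.
Step 19. [r2c6∈{8}] only 8 remains possible at r2c6 ⇒ r2c6=8.
Step 20. [r9c5∈{2}] r9c5 is down to just 2 ⇒ r9c5=2.
Step 21. [r2c4∈{4}] r2c4 has the single candidate 4, so r2c4=4.
Step 22. [r3c6∈{2}] r3c6's peers cover all but 2, so r3c6=2.
Step 23. [r6c3∈{1}] nothing but 1 survives at r6c3, so r6c3=1.
Step 24. [r4c7∈{1}] r4c7 is down to just 1, so r4c7=1.
Step 25. [r6c1∈{4}] r6c1 has the single candidate 4. So r6c1=4.
Step 26. [r1c6∈{6}] r1c6 has the single candidate 6 ⇒ r1c6=6.
Step 27. [r5c7∈{5}] r5c7 is down to just 5, so r5c7=5.
Step 28. [r9c3∈{6}] nothing but 6 survives at r9c3. So r9c3=6.
Step 29. [r2c9∈{1}] r2c9 is down to just 1. So r2c9=1.
Step 30. [r7c5∈{8}] r7c5 is down to just 8, so r7c5=8.
Step 31. [r3c1∈{3}] r3c1 is down to just 3 ⇒ r3c1=3.
Step 32. [r5c2∈{3}] only 3 remains possible at r5c2, so r5c2=3.
Step 33. [r9c8∈{9}] r9c8 is down to just 9 ⇒ r9c8=9.
Step 34. [r3c4∈{9}] r3c4 is down to just 9, so r3c4=9.
Step 35. [r4c6∈{7}] r4c6 is down to just 7, so r4c6=7.
Step 36. [r7c3∈{5}] only 5 remains possible at r7c3. So r7c3=5.
Step 37. [r6c2∈{8}] r6c2's peers cover all but 8. So r6c2=8.
Step 38. [r9c1∈{7}] r9c1 is down to just 7. So r9c1=7.
Step 39. [r2c8∈{5}] r2c8 has the single candidate 5. So r2c8=5.

Answer: 5 7 4 3 1 6 2 8 9 / 9 6 2 4 7 8 3 5 1 / 3 1 8 9 5 2 7 6 4 / 6 5 9 8 4 7 1 2 3 / 2 3 7 6 9 1 5 4 8 / 4 8 1 2 3 5 9 7 6 / 1 9 5 7 8 4 6 3 2 / 8 2 3 5 6 9 4 1 7 / 7 4 6 1 2 3 8 9 5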